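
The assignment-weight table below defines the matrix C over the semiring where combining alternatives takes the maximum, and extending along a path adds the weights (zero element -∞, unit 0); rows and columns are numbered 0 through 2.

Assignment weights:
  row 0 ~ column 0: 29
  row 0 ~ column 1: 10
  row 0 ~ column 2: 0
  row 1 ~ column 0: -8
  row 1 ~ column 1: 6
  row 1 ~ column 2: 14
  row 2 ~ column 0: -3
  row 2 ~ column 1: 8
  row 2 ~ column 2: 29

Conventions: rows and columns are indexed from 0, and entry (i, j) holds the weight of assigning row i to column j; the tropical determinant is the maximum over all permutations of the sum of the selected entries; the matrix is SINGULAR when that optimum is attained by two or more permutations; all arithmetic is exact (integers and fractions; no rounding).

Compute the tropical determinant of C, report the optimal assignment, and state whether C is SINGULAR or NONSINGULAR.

σ = (0, 1, 2): 29 + 6 + 29 = 64
σ = (0, 2, 1): 29 + 14 + 8 = 51
σ = (1, 0, 2): 10 + (-8) + 29 = 31
σ = (1, 2, 0): 10 + 14 + (-3) = 21
σ = (2, 0, 1): 0 + (-8) + 8 = 0
σ = (2, 1, 0): 0 + 6 + (-3) = 3
Optimal value attained by: σ = (0, 1, 2).
Answer: det⊕(C) = 64; verdict: NONSINGULAR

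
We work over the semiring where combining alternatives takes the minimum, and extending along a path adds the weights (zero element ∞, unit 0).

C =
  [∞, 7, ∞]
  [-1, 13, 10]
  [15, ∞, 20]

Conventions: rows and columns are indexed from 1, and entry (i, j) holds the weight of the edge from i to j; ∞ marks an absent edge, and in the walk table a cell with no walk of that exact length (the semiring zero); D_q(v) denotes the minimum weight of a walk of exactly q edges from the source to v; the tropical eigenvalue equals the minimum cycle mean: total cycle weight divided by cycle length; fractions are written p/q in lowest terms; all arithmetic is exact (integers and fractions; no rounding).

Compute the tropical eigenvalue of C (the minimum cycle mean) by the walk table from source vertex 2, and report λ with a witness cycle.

q=0: [∞, 0, ∞]
q=1: [-1, 13, 10]
q=2: [12, 6, 23]
q=3: [5, 19, 16]
Optimal cycle mean attained by: cycle 1->2->1, total 7 + (-1), length 2.
Answer: λ = 3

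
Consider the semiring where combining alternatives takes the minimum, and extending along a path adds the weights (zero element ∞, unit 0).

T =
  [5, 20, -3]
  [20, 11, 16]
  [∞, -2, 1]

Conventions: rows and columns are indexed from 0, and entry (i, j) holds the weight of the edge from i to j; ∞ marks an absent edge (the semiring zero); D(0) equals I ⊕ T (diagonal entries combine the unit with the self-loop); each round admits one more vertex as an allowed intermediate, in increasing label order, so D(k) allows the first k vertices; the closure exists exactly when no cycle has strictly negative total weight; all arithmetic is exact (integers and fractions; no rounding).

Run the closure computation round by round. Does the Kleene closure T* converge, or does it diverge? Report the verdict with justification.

D(0):
  [0, 20, -3]
  [20, 0, 16]
  [∞, -2, 0]
D(1):
  [0, 20, -3]
  [20, 0, 16]
  [∞, -2, 0]
D(2):
  [0, 20, -3]
  [20, 0, 16]
  [18, -2, 0]
D(3):
  [0, -5, -3]
  [20, 0, 16]
  [18, -2, 0]
Key observation: every diagonal entry stays at the unit through all rounds, so no improving cycle exists.
Answer: CONVERGES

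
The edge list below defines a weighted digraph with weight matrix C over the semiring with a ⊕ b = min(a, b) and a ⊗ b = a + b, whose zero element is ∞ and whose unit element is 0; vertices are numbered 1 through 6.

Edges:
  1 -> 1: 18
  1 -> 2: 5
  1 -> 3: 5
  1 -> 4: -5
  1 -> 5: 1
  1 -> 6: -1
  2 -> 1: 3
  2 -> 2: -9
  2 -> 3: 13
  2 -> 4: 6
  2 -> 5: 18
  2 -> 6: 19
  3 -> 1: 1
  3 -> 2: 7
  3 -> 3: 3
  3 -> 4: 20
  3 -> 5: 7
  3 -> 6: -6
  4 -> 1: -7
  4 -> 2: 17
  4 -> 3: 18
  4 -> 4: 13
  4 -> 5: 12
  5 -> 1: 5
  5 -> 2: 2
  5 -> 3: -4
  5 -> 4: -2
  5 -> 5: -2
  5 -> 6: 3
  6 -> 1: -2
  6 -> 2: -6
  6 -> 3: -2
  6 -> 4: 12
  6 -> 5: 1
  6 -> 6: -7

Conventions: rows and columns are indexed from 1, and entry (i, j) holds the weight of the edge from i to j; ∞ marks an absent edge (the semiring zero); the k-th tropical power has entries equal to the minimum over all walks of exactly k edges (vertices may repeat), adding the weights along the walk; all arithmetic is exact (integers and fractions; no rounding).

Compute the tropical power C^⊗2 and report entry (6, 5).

C^⊗2:
  [-12, -7, -3, -1, -1, -8]
  [-6, -18, 4, -3, 4, 2]
  [-8, -12, -8, -4, -5, -13]
  [6, -2, -2, -12, -6, -8]
  [-9, -7, -6, -4, -4, -10]
  [-9, -15, -9, -7, -6, -14]
Key observation: the optimum is the walk 6->6->5, with weight (-7) + 1 = -6.
Optimal value attained by: walk 6->6->5.
Answer: (C^⊗2)[6][5] = -6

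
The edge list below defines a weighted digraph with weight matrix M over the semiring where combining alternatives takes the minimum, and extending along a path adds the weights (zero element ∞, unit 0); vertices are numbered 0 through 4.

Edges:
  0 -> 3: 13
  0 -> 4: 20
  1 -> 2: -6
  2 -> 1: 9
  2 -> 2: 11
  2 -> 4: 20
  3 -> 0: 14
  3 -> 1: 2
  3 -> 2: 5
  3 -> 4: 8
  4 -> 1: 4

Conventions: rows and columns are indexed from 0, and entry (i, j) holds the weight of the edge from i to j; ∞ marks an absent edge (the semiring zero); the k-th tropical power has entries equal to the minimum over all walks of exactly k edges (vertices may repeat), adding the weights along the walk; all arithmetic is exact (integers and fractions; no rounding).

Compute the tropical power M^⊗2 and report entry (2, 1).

M^⊗2:
  [27, 15, 18, ∞, 21]
  [∞, 3, 5, ∞, 14]
  [∞, 20, 3, ∞, 31]
  [∞, 12, -4, 27, 25]
  [∞, ∞, -2, ∞, ∞]
Key observation: the optimum is the walk 2->2->1, with weight 11 + 9 = 20.
Optimal value attained by: walk 2->2->1.
Answer: (M^⊗2)[2][1] = 20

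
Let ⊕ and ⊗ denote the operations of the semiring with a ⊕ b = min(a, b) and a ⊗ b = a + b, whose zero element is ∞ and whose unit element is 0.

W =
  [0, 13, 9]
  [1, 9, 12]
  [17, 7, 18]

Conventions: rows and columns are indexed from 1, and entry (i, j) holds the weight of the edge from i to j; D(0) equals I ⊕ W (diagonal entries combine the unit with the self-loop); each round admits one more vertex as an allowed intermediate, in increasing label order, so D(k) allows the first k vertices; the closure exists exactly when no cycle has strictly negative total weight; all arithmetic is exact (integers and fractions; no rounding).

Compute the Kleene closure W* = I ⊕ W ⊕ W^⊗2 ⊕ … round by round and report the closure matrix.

D(0):
  [0, 13, 9]
  [1, 0, 12]
  [17, 7, 0]
D(1):
  [0, 13, 9]
  [1, 0, 10]
  [17, 7, 0]
D(2):
  [0, 13, 9]
  [1, 0, 10]
  [8, 7, 0]
D(3):
  [0, 13, 9]
  [1, 0, 10]
  [8, 7, 0]
Answer: W* = [[0, 13, 9], [1, 0, 10], [8, 7, 0]]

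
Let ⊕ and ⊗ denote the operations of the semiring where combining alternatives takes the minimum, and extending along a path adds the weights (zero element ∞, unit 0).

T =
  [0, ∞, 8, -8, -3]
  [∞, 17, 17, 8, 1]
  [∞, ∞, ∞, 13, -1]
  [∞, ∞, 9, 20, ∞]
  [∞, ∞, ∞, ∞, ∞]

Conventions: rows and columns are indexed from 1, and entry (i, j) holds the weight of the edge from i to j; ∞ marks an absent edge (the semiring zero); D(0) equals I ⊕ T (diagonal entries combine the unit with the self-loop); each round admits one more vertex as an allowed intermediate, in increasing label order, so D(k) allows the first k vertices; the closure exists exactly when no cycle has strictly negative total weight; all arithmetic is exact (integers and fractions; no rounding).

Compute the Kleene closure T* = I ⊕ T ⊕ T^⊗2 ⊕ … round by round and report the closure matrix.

D(0):
  [0, ∞, 8, -8, -3]
  [∞, 0, 17, 8, 1]
  [∞, ∞, 0, 13, -1]
  [∞, ∞, 9, 0, ∞]
  [∞, ∞, ∞, ∞, 0]
D(1):
  [0, ∞, 8, -8, -3]
  [∞, 0, 17, 8, 1]
  [∞, ∞, 0, 13, -1]
  [∞, ∞, 9, 0, ∞]
  [∞, ∞, ∞, ∞, 0]
D(2):
  [0, ∞, 8, -8, -3]
  [∞, 0, 17, 8, 1]
  [∞, ∞, 0, 13, -1]
  [∞, ∞, 9, 0, ∞]
  [∞, ∞, ∞, ∞, 0]
D(3):
  [0, ∞, 8, -8, -3]
  [∞, 0, 17, 8, 1]
  [∞, ∞, 0, 13, -1]
  [∞, ∞, 9, 0, 8]
  [∞, ∞, ∞, ∞, 0]
D(4):
  [0, ∞, 1, -8, -3]
  [∞, 0, 17, 8, 1]
  [∞, ∞, 0, 13, -1]
  [∞, ∞, 9, 0, 8]
  [∞, ∞, ∞, ∞, 0]
D(5):
  [0, ∞, 1, -8, -3]
  [∞, 0, 17, 8, 1]
  [∞, ∞, 0, 13, -1]
  [∞, ∞, 9, 0, 8]
  [∞, ∞, ∞, ∞, 0]
Answer: T* = [[0, ∞, 1, -8, -3], [∞, 0, 17, 8, 1], [∞, ∞, 0, 13, -1], [∞, ∞, 9, 0, 8], [∞, ∞, ∞, ∞, 0]]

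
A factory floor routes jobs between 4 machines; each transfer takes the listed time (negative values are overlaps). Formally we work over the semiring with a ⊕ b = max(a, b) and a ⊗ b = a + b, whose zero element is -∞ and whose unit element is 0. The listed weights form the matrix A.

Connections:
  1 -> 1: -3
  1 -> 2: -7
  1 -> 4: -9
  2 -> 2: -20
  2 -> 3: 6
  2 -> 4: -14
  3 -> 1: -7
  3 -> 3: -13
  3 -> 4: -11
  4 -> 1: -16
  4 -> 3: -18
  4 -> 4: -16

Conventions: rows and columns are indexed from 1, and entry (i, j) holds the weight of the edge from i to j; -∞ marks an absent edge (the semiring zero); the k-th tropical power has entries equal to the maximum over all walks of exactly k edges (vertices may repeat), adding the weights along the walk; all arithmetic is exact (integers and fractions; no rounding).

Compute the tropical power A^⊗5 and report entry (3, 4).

A^⊗2:
  [-6, -10, -1, -12]
  [-1, -40, -7, -5]
  [-10, -14, -26, -16]
  [-19, -23, -31, -25]
A^⊗3:
  [-8, -13, -4, -12]
  [-4, -8, -20, -10]
  [-13, -17, -8, -19]
  [-22, -26, -17, -28]
A^⊗4:
  [-11, -15, -7, -15]
  [-7, -11, -2, -13]
  [-15, -20, -11, -19]
  [-24, -29, -20, -28]
A^⊗5:
  [-14, -18, -9, -18]
  [-9, -14, -5, -13]
  [-18, -22, -14, -22]
  [-27, -31, -23, -31]
Key observation: the optimum is the walk 3->1->1->2->3->4, with weight (-7) + (-3) + (-7) + 6 + (-11) = -22.
Optimal value attained by: walk 3->1->1->2->3->4.
Answer: (A^⊗5)[3][4] = -22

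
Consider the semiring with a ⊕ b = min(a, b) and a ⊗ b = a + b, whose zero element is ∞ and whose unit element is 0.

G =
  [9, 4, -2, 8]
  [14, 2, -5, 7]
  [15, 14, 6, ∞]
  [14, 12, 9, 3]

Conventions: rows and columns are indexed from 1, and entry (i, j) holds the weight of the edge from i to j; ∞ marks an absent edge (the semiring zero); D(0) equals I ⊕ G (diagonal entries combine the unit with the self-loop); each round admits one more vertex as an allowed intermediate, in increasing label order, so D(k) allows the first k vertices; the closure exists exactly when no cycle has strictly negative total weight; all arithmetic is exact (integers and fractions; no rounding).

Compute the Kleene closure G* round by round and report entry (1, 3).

D(0):
  [0, 4, -2, 8]
  [14, 0, -5, 7]
  [15, 14, 0, ∞]
  [14, 12, 9, 0]
D(1):
  [0, 4, -2, 8]
  [14, 0, -5, 7]
  [15, 14, 0, 23]
  [14, 12, 9, 0]
D(2):
  [0, 4, -2, 8]
  [14, 0, -5, 7]
  [15, 14, 0, 21]
  [14, 12, 7, 0]
D(3):
  [0, 4, -2, 8]
  [10, 0, -5, 7]
  [15, 14, 0, 21]
  [14, 12, 7, 0]
D(4):
  [0, 4, -2, 8]
  [10, 0, -5, 7]
  [15, 14, 0, 21]
  [14, 12, 7, 0]
Answer: G*[1][3] = -2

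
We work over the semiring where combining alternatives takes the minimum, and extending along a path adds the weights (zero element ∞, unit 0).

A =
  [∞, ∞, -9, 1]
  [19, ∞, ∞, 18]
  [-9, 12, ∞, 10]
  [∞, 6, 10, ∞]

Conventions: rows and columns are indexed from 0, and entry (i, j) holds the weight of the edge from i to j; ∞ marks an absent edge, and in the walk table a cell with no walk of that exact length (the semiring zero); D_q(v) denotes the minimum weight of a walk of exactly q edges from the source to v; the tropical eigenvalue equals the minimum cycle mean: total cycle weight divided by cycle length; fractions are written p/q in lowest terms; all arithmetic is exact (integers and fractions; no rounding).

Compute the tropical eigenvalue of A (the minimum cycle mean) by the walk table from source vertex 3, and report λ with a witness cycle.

q=0: [∞, ∞, ∞, 0]
q=1: [∞, 6, 10, ∞]
q=2: [1, 22, ∞, 20]
q=3: [41, 26, -8, 2]
q=4: [-17, 4, 12, 2]
Optimal cycle mean attained by: cycle 0->2->0, total (-9) + (-9), length 2.
Answer: λ = -9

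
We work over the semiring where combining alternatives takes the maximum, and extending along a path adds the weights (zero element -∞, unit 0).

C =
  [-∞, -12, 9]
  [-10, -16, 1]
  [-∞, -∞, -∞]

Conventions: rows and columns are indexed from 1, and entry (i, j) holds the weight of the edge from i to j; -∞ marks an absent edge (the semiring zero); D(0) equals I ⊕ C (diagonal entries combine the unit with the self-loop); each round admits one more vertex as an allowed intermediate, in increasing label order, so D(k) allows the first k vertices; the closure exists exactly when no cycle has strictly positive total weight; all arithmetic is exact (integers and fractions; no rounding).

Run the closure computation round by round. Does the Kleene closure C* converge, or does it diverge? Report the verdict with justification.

D(0):
  [0, -12, 9]
  [-10, 0, 1]
  [-∞, -∞, 0]
D(1):
  [0, -12, 9]
  [-10, 0, 1]
  [-∞, -∞, 0]
D(2):
  [0, -12, 9]
  [-10, 0, 1]
  [-∞, -∞, 0]
D(3):
  [0, -12, 9]
  [-10, 0, 1]
  [-∞, -∞, 0]
Key observation: every diagonal entry stays at the unit through all rounds, so no improving cycle exists.
Answer: CONVERGES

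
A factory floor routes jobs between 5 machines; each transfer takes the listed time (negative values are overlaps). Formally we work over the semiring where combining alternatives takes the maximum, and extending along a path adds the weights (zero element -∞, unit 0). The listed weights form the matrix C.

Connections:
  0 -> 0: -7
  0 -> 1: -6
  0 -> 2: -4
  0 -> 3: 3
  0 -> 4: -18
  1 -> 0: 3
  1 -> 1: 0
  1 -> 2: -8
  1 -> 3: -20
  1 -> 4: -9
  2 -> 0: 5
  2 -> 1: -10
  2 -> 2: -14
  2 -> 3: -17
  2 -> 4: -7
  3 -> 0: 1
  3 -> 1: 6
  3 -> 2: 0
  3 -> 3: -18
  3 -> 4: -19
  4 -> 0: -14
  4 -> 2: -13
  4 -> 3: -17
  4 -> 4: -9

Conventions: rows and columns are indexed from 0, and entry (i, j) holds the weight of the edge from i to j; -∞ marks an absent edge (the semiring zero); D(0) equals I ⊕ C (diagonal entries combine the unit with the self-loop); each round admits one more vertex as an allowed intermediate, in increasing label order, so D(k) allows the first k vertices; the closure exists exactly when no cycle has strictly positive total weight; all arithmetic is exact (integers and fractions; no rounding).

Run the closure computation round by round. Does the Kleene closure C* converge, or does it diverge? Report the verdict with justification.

D(0):
  [0, -6, -4, 3, -18]
  [3, 0, -8, -20, -9]
  [5, -10, 0, -17, -7]
  [1, 6, 0, 0, -19]
  [-14, -∞, -13, -17, 0]
Detection: at round 1, diagonal entry (2, 2) turns strictly positive.
Key observation: the cycle 2->0->2 has total weight 5 + (-4), which is strictly positive.
Answer: DIVERGES — positive cycle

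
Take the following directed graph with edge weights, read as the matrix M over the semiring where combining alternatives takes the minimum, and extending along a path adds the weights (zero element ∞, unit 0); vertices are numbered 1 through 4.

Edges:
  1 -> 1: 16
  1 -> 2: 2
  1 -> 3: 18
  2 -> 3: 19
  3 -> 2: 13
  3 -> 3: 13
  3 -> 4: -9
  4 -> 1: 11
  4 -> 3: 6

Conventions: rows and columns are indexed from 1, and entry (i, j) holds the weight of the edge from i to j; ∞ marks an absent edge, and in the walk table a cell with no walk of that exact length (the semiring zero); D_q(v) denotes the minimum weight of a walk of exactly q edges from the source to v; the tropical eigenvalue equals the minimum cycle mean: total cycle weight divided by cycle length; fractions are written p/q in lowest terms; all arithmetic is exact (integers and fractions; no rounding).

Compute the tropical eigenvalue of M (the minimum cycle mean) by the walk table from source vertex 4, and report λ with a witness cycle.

q=0: [∞, ∞, ∞, 0]
q=1: [11, ∞, 6, ∞]
q=2: [27, 13, 19, -3]
q=3: [8, 29, 3, 10]
q=4: [21, 10, 16, -6]
Optimal cycle mean attained by: cycle 3->4->3, total (-9) + 6, length 2.
Answer: λ = -3/2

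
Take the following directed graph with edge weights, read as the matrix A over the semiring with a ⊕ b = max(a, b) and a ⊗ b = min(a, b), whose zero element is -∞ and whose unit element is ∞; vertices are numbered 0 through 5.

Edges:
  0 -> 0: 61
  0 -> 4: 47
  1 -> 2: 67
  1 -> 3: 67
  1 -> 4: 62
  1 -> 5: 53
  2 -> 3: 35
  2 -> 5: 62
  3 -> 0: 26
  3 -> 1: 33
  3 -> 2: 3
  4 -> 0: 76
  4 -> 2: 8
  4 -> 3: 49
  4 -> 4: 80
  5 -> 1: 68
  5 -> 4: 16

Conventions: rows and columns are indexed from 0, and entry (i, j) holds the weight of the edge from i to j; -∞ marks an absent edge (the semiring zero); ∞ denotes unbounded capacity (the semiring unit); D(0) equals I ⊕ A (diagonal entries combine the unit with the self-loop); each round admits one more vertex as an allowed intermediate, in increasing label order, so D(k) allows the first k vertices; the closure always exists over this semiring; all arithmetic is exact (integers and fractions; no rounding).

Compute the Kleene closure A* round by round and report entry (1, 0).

D(0):
  [∞, -∞, -∞, -∞, 47, -∞]
  [-∞, ∞, 67, 67, 62, 53]
  [-∞, -∞, ∞, 35, -∞, 62]
  [26, 33, 3, ∞, -∞, -∞]
  [76, -∞, 8, 49, ∞, -∞]
  [-∞, 68, -∞, -∞, 16, ∞]
D(1):
  [∞, -∞, -∞, -∞, 47, -∞]
  [-∞, ∞, 67, 67, 62, 53]
  [-∞, -∞, ∞, 35, -∞, 62]
  [26, 33, 3, ∞, 26, -∞]
  [76, -∞, 8, 49, ∞, -∞]
  [-∞, 68, -∞, -∞, 16, ∞]
D(2):
  [∞, -∞, -∞, -∞, 47, -∞]
  [-∞, ∞, 67, 67, 62, 53]
  [-∞, -∞, ∞, 35, -∞, 62]
  [26, 33, 33, ∞, 33, 33]
  [76, -∞, 8, 49, ∞, -∞]
  [-∞, 68, 67, 67, 62, ∞]
D(3):
  [∞, -∞, -∞, -∞, 47, -∞]
  [-∞, ∞, 67, 67, 62, 62]
  [-∞, -∞, ∞, 35, -∞, 62]
  [26, 33, 33, ∞, 33, 33]
  [76, -∞, 8, 49, ∞, 8]
  [-∞, 68, 67, 67, 62, ∞]
D(4):
  [∞, -∞, -∞, -∞, 47, -∞]
  [26, ∞, 67, 67, 62, 62]
  [26, 33, ∞, 35, 33, 62]
  [26, 33, 33, ∞, 33, 33]
  [76, 33, 33, 49, ∞, 33]
  [26, 68, 67, 67, 62, ∞]
D(5):
  [∞, 33, 33, 47, 47, 33]
  [62, ∞, 67, 67, 62, 62]
  [33, 33, ∞, 35, 33, 62]
  [33, 33, 33, ∞, 33, 33]
  [76, 33, 33, 49, ∞, 33]
  [62, 68, 67, 67, 62, ∞]
D(6):
  [∞, 33, 33, 47, 47, 33]
  [62, ∞, 67, 67, 62, 62]
  [62, 62, ∞, 62, 62, 62]
  [33, 33, 33, ∞, 33, 33]
  [76, 33, 33, 49, ∞, 33]
  [62, 68, 67, 67, 62, ∞]
Answer: A*[1][0] = 62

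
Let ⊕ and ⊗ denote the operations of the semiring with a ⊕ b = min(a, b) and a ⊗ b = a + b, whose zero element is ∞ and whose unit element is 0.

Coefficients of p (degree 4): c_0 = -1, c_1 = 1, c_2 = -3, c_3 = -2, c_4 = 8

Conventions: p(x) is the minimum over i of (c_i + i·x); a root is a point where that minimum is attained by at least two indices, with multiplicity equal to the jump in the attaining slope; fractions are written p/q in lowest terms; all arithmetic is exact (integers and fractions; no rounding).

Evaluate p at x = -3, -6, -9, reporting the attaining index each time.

p(-3) = min(-1+0·(-3)=-1, 1+1·(-3)=-2, -3+2·(-3)=-9, -2+3·(-3)=-11, 8+4·(-3)=-4) = -11 (attained by i=3)
p(-6) = min(-1+0·(-6)=-1, 1+1·(-6)=-5, -3+2·(-6)=-15, -2+3·(-6)=-20, 8+4·(-6)=-16) = -20 (attained by i=3)
p(-9) = min(-1+0·(-9)=-1, 1+1·(-9)=-8, -3+2·(-9)=-21, -2+3·(-9)=-29, 8+4·(-9)=-28) = -29 (attained by i=3)
Answer: p(-3) = -11; p(-6) = -20; p(-9) = -29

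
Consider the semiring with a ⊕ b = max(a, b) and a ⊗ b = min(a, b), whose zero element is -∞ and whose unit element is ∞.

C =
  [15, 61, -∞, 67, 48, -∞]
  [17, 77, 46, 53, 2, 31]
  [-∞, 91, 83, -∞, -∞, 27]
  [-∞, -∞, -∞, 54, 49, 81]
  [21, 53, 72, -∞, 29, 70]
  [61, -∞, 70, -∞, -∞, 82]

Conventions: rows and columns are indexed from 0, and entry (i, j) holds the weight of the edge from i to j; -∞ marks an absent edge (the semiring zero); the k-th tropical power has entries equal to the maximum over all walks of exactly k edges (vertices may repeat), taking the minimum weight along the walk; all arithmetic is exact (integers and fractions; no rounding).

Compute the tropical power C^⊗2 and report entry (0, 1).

C^⊗2:
  [21, 61, 48, 54, 49, 67]
  [31, 77, 46, 53, 49, 53]
  [27, 83, 83, 53, 2, 31]
  [61, 49, 70, 54, 49, 81]
  [61, 72, 72, 53, 29, 70]
  [61, 70, 70, 61, 48, 82]
Key observation: the optimum is the walk 0->1->1, with weight 61 min 77 = 61.
Optimal value attained by: walk 0->1->1.
Answer: (C^⊗2)[0][1] = 61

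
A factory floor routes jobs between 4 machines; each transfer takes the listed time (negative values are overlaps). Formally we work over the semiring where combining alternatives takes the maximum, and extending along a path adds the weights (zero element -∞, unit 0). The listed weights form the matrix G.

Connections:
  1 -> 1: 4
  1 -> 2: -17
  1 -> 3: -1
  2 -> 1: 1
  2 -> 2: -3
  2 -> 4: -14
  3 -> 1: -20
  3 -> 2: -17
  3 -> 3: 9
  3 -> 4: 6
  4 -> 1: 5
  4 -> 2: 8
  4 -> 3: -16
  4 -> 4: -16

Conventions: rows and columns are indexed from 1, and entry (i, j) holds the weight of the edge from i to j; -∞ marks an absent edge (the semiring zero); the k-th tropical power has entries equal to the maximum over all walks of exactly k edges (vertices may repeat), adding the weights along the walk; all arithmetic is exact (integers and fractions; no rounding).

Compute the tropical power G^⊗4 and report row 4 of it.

G^⊗2:
  [8, -13, 8, 5]
  [5, -6, 0, -17]
  [11, 14, 18, 15]
  [9, 5, 4, -6]
G^⊗3:
  [12, 13, 17, 14]
  [9, -9, 9, 6]
  [20, 23, 27, 24]
  [13, 2, 13, 10]
G^⊗4:
  [19, 22, 26, 23]
  [13, 14, 18, 15]
  [29, 32, 36, 33]
  [17, 18, 22, 19]
Answer: row 4 of G^⊗4 = [17, 18, 22, 19]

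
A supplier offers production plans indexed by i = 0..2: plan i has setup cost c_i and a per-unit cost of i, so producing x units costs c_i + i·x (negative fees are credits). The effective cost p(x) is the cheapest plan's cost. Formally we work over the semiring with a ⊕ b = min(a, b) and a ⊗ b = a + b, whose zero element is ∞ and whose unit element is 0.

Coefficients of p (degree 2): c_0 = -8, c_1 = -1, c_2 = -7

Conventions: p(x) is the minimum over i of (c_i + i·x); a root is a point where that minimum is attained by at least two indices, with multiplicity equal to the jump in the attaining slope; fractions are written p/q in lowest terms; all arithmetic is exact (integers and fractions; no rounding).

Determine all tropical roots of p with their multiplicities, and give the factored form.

hull edge (i=0, c=-8) to (i=2, c=-7): slope 1/2, span 2
Factored form: p(x) = -7 ⊗ (x ⊕ (-1/2)) ⊗ (x ⊕ (-1/2))
Answer: roots = -1/2 (mult 2)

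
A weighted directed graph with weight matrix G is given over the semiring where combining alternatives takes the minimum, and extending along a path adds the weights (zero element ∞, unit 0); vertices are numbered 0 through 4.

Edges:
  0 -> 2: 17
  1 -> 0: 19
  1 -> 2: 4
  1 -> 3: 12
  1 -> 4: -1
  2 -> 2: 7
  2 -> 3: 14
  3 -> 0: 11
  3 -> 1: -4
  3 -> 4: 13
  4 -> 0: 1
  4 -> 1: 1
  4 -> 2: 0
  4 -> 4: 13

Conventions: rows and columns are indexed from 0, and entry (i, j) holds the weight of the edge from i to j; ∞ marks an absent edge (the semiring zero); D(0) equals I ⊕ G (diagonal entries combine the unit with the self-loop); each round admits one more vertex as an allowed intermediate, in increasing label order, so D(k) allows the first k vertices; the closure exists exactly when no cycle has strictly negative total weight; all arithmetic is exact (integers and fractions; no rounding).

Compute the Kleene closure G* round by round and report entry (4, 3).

D(0):
  [0, ∞, 17, ∞, ∞]
  [19, 0, 4, 12, -1]
  [∞, ∞, 0, 14, ∞]
  [11, -4, ∞, 0, 13]
  [1, 1, 0, ∞, 0]
D(1):
  [0, ∞, 17, ∞, ∞]
  [19, 0, 4, 12, -1]
  [∞, ∞, 0, 14, ∞]
  [11, -4, 28, 0, 13]
  [1, 1, 0, ∞, 0]
D(2):
  [0, ∞, 17, ∞, ∞]
  [19, 0, 4, 12, -1]
  [∞, ∞, 0, 14, ∞]
  [11, -4, 0, 0, -5]
  [1, 1, 0, 13, 0]
D(3):
  [0, ∞, 17, 31, ∞]
  [19, 0, 4, 12, -1]
  [∞, ∞, 0, 14, ∞]
  [11, -4, 0, 0, -5]
  [1, 1, 0, 13, 0]
D(4):
  [0, 27, 17, 31, 26]
  [19, 0, 4, 12, -1]
  [25, 10, 0, 14, 9]
  [11, -4, 0, 0, -5]
  [1, 1, 0, 13, 0]
D(5):
  [0, 27, 17, 31, 26]
  [0, 0, -1, 12, -1]
  [10, 10, 0, 14, 9]
  [-4, -4, -5, 0, -5]
  [1, 1, 0, 13, 0]
Answer: G*[4][3] = 13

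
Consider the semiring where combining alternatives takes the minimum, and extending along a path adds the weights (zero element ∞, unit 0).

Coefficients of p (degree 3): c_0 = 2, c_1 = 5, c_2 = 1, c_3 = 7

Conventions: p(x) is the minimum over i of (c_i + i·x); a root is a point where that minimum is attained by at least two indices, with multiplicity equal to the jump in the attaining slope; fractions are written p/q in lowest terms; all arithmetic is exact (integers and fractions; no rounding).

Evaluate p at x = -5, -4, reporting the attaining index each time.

p(-5) = min(2+0·(-5)=2, 5+1·(-5)=0, 1+2·(-5)=-9, 7+3·(-5)=-8) = -9 (attained by i=2)
p(-4) = min(2+0·(-4)=2, 5+1·(-4)=1, 1+2·(-4)=-7, 7+3·(-4)=-5) = -7 (attained by i=2)
Answer: p(-5) = -9; p(-4) = -7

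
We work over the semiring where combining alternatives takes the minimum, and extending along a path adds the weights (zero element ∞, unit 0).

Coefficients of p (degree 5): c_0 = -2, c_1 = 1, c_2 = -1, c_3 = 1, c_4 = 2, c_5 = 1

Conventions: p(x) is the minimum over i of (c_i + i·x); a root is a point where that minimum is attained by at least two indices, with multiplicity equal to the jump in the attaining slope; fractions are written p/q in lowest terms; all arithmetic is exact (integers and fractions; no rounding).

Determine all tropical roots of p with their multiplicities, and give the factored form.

hull edge (i=0, c=-2) to (i=2, c=-1): slope 1/2, span 2
hull edge (i=2, c=-1) to (i=5, c=1): slope 2/3, span 3
Factored form: p(x) = 1 ⊗ (x ⊕ (-2/3)) ⊗ (x ⊕ (-2/3)) ⊗ (x ⊕ (-2/3)) ⊗ (x ⊕ (-1/2)) ⊗ (x ⊕ (-1/2))
Answer: roots = -2/3 (mult 3), -1/2 (mult 2)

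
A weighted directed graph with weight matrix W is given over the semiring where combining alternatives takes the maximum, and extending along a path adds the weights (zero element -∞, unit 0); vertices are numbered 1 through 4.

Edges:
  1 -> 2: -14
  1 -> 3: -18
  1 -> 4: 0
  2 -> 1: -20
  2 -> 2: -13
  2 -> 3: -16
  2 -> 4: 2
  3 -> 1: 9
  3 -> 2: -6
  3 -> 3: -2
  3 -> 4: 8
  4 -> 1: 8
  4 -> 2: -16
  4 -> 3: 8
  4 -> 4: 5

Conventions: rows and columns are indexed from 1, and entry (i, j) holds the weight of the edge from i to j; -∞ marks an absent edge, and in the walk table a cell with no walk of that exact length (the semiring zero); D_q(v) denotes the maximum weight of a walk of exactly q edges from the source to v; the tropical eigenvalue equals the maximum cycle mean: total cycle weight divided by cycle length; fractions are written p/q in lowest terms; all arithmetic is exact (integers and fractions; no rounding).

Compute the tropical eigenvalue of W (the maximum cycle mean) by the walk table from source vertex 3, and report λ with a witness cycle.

q=0: [-∞, -∞, 0, -∞]
q=1: [9, -6, -2, 8]
q=2: [16, -5, 16, 13]
q=3: [25, 10, 21, 24]
q=4: [32, 15, 32, 29]
Optimal cycle mean attained by: cycle 3->4->3, total 8 + 8, length 2.
Answer: λ = 8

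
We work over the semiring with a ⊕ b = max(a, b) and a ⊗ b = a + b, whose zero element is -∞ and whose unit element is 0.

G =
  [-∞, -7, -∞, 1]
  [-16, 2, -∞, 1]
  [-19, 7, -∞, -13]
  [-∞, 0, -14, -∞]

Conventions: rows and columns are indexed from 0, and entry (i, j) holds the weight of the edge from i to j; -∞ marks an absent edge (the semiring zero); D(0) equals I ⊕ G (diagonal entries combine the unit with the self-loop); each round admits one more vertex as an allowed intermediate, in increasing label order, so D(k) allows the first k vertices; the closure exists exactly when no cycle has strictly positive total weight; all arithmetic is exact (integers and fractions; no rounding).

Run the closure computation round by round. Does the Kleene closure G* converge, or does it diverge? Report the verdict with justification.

Detection: at round 0, diagonal entry (1, 1) turns strictly positive.
Key observation: the cycle 1->1 has total weight 2, which is strictly positive.
Answer: DIVERGES — positive cycle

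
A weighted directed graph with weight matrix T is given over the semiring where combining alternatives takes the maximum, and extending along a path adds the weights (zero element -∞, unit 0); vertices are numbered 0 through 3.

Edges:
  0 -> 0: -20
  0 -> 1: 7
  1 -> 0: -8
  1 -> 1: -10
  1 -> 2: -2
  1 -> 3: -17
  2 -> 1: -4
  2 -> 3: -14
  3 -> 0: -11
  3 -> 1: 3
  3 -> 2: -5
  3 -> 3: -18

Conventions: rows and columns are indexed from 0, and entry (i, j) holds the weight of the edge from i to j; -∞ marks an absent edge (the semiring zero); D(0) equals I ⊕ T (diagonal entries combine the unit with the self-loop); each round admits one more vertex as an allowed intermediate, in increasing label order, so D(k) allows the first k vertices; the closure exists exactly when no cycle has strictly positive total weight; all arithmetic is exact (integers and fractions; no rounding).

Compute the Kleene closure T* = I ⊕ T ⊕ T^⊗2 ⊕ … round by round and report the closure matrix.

D(0):
  [0, 7, -∞, -∞]
  [-8, 0, -2, -17]
  [-∞, -4, 0, -14]
  [-11, 3, -5, 0]
D(1):
  [0, 7, -∞, -∞]
  [-8, 0, -2, -17]
  [-∞, -4, 0, -14]
  [-11, 3, -5, 0]
D(2):
  [0, 7, 5, -10]
  [-8, 0, -2, -17]
  [-12, -4, 0, -14]
  [-5, 3, 1, 0]
D(3):
  [0, 7, 5, -9]
  [-8, 0, -2, -16]
  [-12, -4, 0, -14]
  [-5, 3, 1, 0]
D(4):
  [0, 7, 5, -9]
  [-8, 0, -2, -16]
  [-12, -4, 0, -14]
  [-5, 3, 1, 0]
Answer: T* = [[0, 7, 5, -9], [-8, 0, -2, -16], [-12, -4, 0, -14], [-5, 3, 1, 0]]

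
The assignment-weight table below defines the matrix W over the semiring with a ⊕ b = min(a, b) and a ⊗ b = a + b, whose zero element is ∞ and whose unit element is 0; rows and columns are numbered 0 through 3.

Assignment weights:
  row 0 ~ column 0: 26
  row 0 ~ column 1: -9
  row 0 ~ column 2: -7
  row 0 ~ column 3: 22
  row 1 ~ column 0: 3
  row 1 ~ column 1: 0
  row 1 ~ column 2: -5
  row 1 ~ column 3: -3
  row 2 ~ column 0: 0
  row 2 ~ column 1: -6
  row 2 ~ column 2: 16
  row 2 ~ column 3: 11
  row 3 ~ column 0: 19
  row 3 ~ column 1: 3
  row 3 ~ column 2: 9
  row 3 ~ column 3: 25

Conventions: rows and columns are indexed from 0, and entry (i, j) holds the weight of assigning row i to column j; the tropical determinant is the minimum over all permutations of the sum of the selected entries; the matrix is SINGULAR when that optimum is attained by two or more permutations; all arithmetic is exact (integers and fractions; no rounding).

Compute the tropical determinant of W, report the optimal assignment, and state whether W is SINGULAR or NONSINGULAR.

σ = (0, 1, 2, 3): 26 + 0 + 16 + 25 = 67
σ = (0, 1, 3, 2): 26 + 0 + 11 + 9 = 46
σ = (0, 2, 1, 3): 26 + (-5) + (-6) + 25 = 40
σ = (0, 2, 3, 1): 26 + (-5) + 11 + 3 = 35
σ = (0, 3, 1, 2): 26 + (-3) + (-6) + 9 = 26
σ = (0, 3, 2, 1): 26 + (-3) + 16 + 3 = 42
σ = (1, 0, 2, 3): (-9) + 3 + 16 + 25 = 35
σ = (1, 0, 3, 2): (-9) + 3 + 11 + 9 = 14
σ = (1, 2, 0, 3): (-9) + (-5) + 0 + 25 = 11
σ = (1, 2, 3, 0): (-9) + (-5) + 11 + 19 = 16
σ = (1, 3, 0, 2): (-9) + (-3) + 0 + 9 = -3
σ = (1, 3, 2, 0): (-9) + (-3) + 16 + 19 = 23
σ = (2, 0, 1, 3): (-7) + 3 + (-6) + 25 = 15
σ = (2, 0, 3, 1): (-7) + 3 + 11 + 3 = 10
σ = (2, 1, 0, 3): (-7) + 0 + 0 + 25 = 18
σ = (2, 1, 3, 0): (-7) + 0 + 11 + 19 = 23
σ = (2, 3, 0, 1): (-7) + (-3) + 0 + 3 = -7
σ = (2, 3, 1, 0): (-7) + (-3) + (-6) + 19 = 3
σ = (3, 0, 1, 2): 22 + 3 + (-6) + 9 = 28
σ = (3, 0, 2, 1): 22 + 3 + 16 + 3 = 44
σ = (3, 1, 0, 2): 22 + 0 + 0 + 9 = 31
σ = (3, 1, 2, 0): 22 + 0 + 16 + 19 = 57
σ = (3, 2, 0, 1): 22 + (-5) + 0 + 3 = 20
σ = (3, 2, 1, 0): 22 + (-5) + (-6) + 19 = 30
Optimal value attained by: σ = (2, 3, 0, 1).
Answer: det⊕(W) = -7; verdict: NONSINGULAR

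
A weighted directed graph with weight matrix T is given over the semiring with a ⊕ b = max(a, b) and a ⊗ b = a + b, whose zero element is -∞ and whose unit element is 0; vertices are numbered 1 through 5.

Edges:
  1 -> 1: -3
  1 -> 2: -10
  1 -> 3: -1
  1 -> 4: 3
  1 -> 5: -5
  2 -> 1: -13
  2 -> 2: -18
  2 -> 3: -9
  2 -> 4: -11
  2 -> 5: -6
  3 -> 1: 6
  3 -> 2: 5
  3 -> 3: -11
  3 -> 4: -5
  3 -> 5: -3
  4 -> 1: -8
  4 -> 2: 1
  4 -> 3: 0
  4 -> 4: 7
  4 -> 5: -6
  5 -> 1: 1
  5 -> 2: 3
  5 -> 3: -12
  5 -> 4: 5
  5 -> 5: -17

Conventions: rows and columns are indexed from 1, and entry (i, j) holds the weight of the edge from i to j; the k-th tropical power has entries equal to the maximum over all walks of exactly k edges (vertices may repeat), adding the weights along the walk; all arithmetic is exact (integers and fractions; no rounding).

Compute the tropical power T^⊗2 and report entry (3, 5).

T^⊗2:
  [5, 4, 3, 10, -3]
  [-3, -3, -11, -1, -12]
  [3, 0, 5, 9, 1]
  [6, 8, 7, 14, 1]
  [-2, 6, 5, 12, -1]
Key observation: the optimum is the walk 3->1->5, with weight 6 + (-5) = 1.
Optimal value attained by: walk 3->1->5.
Answer: (T^⊗2)[3][5] = 1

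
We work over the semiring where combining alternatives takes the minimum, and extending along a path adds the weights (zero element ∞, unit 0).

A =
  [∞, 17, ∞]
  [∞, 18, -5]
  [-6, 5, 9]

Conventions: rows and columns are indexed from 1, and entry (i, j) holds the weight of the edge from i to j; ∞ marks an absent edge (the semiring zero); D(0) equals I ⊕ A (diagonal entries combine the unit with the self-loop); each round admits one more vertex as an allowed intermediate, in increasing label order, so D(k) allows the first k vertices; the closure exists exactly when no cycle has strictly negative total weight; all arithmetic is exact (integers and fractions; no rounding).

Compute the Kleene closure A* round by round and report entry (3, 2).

D(0):
  [0, 17, ∞]
  [∞, 0, -5]
  [-6, 5, 0]
D(1):
  [0, 17, ∞]
  [∞, 0, -5]
  [-6, 5, 0]
D(2):
  [0, 17, 12]
  [∞, 0, -5]
  [-6, 5, 0]
D(3):
  [0, 17, 12]
  [-11, 0, -5]
  [-6, 5, 0]
Answer: A*[3][2] = 5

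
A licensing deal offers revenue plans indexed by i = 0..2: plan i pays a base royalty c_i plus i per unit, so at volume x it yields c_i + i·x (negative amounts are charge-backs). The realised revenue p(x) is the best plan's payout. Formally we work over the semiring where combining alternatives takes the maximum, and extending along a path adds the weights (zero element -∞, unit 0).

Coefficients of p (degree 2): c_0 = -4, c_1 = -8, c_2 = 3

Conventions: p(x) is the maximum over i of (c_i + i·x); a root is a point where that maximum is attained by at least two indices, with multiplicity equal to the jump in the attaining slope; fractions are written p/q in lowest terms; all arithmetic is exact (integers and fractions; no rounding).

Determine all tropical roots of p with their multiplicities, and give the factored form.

hull edge (i=0, c=-4) to (i=2, c=3): slope 7/2, span 2
Factored form: p(x) = 3 ⊗ (x ⊕ (-7/2)) ⊗ (x ⊕ (-7/2))
Answer: roots = -7/2 (mult 2)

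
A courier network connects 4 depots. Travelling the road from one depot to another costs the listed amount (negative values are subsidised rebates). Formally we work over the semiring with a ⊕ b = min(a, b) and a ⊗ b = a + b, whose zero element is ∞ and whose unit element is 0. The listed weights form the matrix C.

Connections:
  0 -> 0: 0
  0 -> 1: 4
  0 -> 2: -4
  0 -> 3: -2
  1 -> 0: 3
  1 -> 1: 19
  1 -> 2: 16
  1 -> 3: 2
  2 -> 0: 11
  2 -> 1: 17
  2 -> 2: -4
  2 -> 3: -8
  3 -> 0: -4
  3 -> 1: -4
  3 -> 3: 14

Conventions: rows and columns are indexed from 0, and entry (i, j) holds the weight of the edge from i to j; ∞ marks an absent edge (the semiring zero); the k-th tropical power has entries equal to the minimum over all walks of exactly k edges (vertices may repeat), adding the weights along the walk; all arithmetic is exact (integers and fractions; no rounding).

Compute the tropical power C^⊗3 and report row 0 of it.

C^⊗2:
  [-6, -6, -8, -12]
  [-2, -2, -1, 1]
  [-12, -12, -8, -12]
  [-4, 0, -8, -6]
C^⊗3:
  [-16, -16, -12, -16]
  [-3, -3, -6, -9]
  [-16, -16, -16, -16]
  [-10, -10, -12, -16]
Answer: row 0 of C^⊗3 = [-16, -16, -12, -16]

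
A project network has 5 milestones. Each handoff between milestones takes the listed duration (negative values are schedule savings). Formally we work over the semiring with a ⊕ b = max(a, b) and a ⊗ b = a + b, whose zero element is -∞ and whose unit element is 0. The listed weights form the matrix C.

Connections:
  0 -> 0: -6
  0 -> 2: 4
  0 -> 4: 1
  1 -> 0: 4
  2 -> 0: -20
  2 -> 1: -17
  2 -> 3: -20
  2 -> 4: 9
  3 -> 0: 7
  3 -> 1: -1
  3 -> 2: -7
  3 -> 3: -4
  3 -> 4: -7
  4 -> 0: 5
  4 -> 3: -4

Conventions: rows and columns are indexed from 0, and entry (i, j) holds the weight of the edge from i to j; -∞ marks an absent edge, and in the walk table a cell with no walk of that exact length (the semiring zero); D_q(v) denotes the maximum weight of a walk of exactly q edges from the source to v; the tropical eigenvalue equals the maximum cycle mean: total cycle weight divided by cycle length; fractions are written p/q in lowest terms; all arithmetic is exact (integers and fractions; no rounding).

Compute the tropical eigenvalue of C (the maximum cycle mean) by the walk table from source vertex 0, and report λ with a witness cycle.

q=0: [0, -∞, -∞, -∞, -∞]
q=1: [-6, -∞, 4, -∞, 1]
q=2: [6, -13, -2, -3, 13]
q=3: [18, -4, 10, 9, 7]
q=4: [16, 8, 22, 5, 19]
q=5: [24, 5, 20, 15, 31]
Optimal cycle mean attained by: cycle 0->2->4->0, total 4 + 9 + 5, length 3.
Answer: λ = 6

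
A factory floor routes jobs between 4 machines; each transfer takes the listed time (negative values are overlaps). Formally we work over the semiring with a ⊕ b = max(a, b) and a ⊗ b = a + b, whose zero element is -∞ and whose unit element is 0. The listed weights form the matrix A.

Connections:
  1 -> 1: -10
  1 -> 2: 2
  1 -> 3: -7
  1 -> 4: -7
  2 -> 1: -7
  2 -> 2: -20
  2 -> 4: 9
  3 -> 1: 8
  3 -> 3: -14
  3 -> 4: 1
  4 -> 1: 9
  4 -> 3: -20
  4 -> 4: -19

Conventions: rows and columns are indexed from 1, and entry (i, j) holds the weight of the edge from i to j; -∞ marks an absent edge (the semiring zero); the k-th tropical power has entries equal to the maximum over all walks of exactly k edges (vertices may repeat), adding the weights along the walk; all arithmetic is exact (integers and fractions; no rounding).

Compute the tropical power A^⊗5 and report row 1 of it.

A^⊗2:
  [2, -8, -17, 11]
  [18, -5, -11, -10]
  [10, 10, 1, 1]
  [-1, 11, 2, 2]
A^⊗3:
  [20, 4, -5, 1]
  [8, 20, 11, 11]
  [10, 12, 3, 19]
  [11, 1, -8, 20]
A^⊗4:
  [10, 22, 13, 13]
  [20, 10, 1, 29]
  [28, 12, 3, 21]
  [29, 13, 4, 10]
A^⊗5:
  [22, 12, 3, 31]
  [38, 22, 13, 19]
  [30, 30, 21, 21]
  [19, 31, 22, 22]
Answer: row 1 of A^⊗5 = [22, 12, 3, 31]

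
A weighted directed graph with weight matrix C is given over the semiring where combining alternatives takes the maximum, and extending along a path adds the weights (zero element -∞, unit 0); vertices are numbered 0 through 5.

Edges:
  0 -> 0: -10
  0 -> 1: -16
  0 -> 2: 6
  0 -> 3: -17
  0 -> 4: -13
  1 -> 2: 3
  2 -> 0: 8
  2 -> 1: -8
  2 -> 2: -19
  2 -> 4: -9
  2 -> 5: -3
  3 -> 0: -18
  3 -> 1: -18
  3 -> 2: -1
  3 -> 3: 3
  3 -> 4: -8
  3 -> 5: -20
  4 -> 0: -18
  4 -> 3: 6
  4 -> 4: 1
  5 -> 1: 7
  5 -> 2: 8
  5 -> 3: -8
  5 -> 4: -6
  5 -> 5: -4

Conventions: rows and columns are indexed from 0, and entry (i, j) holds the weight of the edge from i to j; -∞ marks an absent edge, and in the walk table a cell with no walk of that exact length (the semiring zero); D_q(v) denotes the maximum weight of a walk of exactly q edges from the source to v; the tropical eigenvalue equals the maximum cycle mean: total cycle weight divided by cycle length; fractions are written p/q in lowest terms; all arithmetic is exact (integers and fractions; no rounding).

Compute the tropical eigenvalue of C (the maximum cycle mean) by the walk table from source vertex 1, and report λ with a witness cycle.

q=0: [-∞, 0, -∞, -∞, -∞, -∞]
q=1: [-∞, -∞, 3, -∞, -∞, -∞]
q=2: [11, -5, -16, -∞, -6, 0]
q=3: [1, 7, 17, 0, -2, -4]
q=4: [25, 9, 10, 4, 8, 14]
q=5: [18, 21, 31, 14, 12, 10]
q=6: [39, 23, 24, 18, 22, 28]
Optimal cycle mean attained by: cycle 0->2->0, total 6 + 8, length 2.
Answer: λ = 7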